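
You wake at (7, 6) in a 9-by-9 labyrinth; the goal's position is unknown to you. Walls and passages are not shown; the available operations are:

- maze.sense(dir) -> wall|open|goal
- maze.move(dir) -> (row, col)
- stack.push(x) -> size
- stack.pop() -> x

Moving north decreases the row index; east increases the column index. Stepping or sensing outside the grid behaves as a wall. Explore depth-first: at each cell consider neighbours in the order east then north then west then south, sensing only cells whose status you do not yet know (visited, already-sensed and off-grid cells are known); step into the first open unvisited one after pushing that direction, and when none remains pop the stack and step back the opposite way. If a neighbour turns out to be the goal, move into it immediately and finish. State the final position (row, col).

==> sense(east)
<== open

==> push(east)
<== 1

==> move(east)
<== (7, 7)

==> sense(east)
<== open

==> push(east)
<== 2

==> move(east)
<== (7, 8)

==> sense(north)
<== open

==> push(north)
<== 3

==> move(north)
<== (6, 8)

==> sense(north)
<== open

==> push(north)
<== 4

==> move(north)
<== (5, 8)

==> sense(north)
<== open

==> push(north)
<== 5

==> move(north)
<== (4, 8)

==> sense(north)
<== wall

==> sense(west)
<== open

==> push(west)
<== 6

==> move(west)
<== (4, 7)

==> sense(north)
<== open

==> push(north)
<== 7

==> move(north)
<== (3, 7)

==> sense(north)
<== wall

==> sense(west)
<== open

==> push(west)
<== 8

==> move(west)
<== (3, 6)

==> sense(north)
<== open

==> push(north)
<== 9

==> move(north)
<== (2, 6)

==> sense(north)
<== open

==> push(north)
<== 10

==> move(north)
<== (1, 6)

==> sense(east)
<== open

==> push(east)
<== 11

==> move(east)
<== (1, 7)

==> sense(east)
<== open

==> push(east)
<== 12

==> move(east)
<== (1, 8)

==> sense(north)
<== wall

==> sense(south)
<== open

==> push(south)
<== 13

==> move(south)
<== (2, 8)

==> pop()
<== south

==> move(north)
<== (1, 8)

==> pop()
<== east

==> move(west)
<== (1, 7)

==> sense(north)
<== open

==> push(north)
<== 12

==> move(north)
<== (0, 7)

==> sense(west)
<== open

==> push(west)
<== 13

==> move(west)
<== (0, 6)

==> sense(west)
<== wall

==> pop()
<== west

==> move(east)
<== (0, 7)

==> pop()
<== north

==> move(south)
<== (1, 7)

==> pop()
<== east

==> move(west)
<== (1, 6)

==> sense(west)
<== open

==> push(west)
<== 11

==> move(west)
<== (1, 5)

==> sense(west)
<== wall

==> sense(south)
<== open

==> push(south)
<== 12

==> move(south)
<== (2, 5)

==> sense(west)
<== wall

==> sense(south)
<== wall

==> pop()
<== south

==> move(north)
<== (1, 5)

==> pop()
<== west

==> move(east)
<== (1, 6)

==> pop()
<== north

==> move(south)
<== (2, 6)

==> pop()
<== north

==> move(south)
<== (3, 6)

==> sense(south)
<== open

==> push(south)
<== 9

==> move(south)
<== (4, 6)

==> sense(west)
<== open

==> push(west)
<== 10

==> move(west)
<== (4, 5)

==> sense(west)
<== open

==> push(west)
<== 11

==> move(west)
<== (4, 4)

==> sense(north)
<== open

==> push(north)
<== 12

==> move(north)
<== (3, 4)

==> sense(west)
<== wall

==> pop()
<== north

==> move(south)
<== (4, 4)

==> sense(west)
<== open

==> push(west)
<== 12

==> move(west)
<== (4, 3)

==> sense(west)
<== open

==> push(west)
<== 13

==> move(west)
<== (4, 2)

==> sense(north)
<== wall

==> sense(west)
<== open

==> push(west)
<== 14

==> move(west)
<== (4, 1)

==> sense(north)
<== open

==> push(north)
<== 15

==> move(north)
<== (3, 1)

==> sense(north)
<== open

==> push(north)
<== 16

==> move(north)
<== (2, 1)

==> sense(east)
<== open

==> push(east)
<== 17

==> move(east)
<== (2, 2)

==> sense(east)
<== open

==> push(east)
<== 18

==> move(east)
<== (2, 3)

==> sense(north)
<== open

==> push(north)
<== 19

==> move(north)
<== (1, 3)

==> sense(north)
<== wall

==> sense(west)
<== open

==> push(west)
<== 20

==> move(west)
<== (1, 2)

==> sense(north)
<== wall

==> sense(west)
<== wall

==> pop()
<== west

==> move(east)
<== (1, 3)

==> pop()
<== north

==> move(south)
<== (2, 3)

==> pop()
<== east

==> move(west)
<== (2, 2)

==> pop()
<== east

==> move(west)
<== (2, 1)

==> sense(west)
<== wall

==> pop()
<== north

==> move(south)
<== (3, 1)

==> sense(west)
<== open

==> push(west)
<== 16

==> move(west)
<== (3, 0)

==> sense(south)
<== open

==> push(south)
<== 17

==> move(south)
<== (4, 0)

==> sense(south)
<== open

==> push(south)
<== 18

==> move(south)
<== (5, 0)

==> sense(east)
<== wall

==> sense(south)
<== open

==> push(south)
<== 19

==> move(south)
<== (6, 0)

==> sense(east)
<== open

==> push(east)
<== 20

==> move(east)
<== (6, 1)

==> sense(east)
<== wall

==> sense(south)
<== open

==> push(south)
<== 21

==> move(south)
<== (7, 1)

==> sense(east)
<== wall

==> sense(west)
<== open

==> push(west)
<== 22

==> move(west)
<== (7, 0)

==> sense(south)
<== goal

==> move(south)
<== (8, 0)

Answer: (8, 0)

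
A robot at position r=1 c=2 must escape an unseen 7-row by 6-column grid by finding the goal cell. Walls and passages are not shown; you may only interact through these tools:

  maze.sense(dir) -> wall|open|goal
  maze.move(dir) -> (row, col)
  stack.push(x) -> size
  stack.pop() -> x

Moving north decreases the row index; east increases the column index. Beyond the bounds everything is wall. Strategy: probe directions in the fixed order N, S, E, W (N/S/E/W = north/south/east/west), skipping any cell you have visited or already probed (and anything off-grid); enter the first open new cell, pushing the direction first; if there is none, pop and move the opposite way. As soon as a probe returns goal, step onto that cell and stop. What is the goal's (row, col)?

>> maze.sense(dir: north)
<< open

>> stack.push(x: north)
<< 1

>> maze.move(dir: north)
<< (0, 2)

>> maze.sense(dir: east)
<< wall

>> maze.sense(dir: west)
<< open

>> stack.push(x: west)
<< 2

>> maze.move(dir: west)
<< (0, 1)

>> maze.sense(dir: south)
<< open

>> stack.push(x: south)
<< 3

>> maze.move(dir: south)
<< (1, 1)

>> maze.sense(dir: south)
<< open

>> stack.push(x: south)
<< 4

>> maze.move(dir: south)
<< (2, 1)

>> maze.sense(dir: south)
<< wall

>> maze.sense(dir: east)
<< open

>> stack.push(x: east)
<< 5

>> maze.move(dir: east)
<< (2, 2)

>> maze.sense(dir: south)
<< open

>> stack.push(x: south)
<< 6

>> maze.move(dir: south)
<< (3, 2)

>> maze.sense(dir: south)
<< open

>> stack.push(x: south)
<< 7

>> maze.move(dir: south)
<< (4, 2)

>> maze.sense(dir: south)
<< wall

>> maze.sense(dir: east)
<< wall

>> maze.sense(dir: west)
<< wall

>> stack.pop()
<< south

>> maze.move(dir: north)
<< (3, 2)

>> maze.sense(dir: east)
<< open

>> stack.push(x: east)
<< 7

>> maze.move(dir: east)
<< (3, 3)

>> maze.sense(dir: north)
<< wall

>> maze.sense(dir: east)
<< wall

>> stack.pop()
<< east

>> maze.move(dir: west)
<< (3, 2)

>> stack.pop()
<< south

>> maze.move(dir: north)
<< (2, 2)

>> stack.pop()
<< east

>> maze.move(dir: west)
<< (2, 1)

>> maze.sense(dir: west)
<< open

>> stack.push(x: west)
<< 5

>> maze.move(dir: west)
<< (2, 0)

>> maze.sense(dir: north)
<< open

>> stack.push(x: north)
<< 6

>> maze.move(dir: north)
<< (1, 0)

>> maze.sense(dir: north)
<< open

>> stack.push(x: north)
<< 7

>> maze.move(dir: north)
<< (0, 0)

>> stack.pop()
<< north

>> maze.move(dir: south)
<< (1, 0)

>> stack.pop()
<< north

>> maze.move(dir: south)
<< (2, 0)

>> maze.sense(dir: south)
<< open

>> stack.push(x: south)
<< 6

>> maze.move(dir: south)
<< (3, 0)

>> maze.sense(dir: south)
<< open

>> stack.push(x: south)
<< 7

>> maze.move(dir: south)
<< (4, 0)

>> maze.sense(dir: south)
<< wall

>> stack.pop()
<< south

>> maze.move(dir: north)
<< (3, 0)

>> stack.pop()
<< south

>> maze.move(dir: north)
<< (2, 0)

>> stack.pop()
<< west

>> maze.move(dir: east)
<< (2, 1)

>> stack.pop()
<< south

>> maze.move(dir: north)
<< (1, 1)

>> stack.pop()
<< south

>> maze.move(dir: north)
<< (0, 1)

>> stack.pop()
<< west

>> maze.move(dir: east)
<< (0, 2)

>> stack.pop()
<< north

>> maze.move(dir: south)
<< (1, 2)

>> maze.sense(dir: east)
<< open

>> stack.push(x: east)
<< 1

>> maze.move(dir: east)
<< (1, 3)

>> maze.sense(dir: east)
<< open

>> stack.push(x: east)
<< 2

>> maze.move(dir: east)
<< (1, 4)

>> maze.sense(dir: north)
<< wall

>> maze.sense(dir: south)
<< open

>> stack.push(x: south)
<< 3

>> maze.move(dir: south)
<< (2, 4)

>> maze.sense(dir: east)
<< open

>> stack.push(x: east)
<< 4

>> maze.move(dir: east)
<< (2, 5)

>> maze.sense(dir: north)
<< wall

>> maze.sense(dir: south)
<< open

>> stack.push(x: south)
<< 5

>> maze.move(dir: south)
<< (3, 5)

>> maze.sense(dir: south)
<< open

>> stack.push(x: south)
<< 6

>> maze.move(dir: south)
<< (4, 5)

>> maze.sense(dir: south)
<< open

>> stack.push(x: south)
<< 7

>> maze.move(dir: south)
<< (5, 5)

>> maze.sense(dir: south)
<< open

>> stack.push(x: south)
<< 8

>> maze.move(dir: south)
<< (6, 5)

>> maze.sense(dir: west)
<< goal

>> maze.move(dir: west)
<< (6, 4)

Answer: (6, 4)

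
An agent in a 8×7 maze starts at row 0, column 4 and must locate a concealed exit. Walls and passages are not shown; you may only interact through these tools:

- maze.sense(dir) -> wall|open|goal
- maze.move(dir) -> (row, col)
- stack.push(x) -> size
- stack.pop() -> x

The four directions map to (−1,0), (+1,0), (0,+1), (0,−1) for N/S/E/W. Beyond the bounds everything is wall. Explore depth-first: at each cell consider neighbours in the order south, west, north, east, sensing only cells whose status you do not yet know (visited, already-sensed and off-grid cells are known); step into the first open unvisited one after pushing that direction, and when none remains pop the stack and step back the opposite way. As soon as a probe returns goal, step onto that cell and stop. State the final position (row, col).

// 1. maze.sense(dir='south') : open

// 2. stack.push(x='south') : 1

// 3. maze.move(dir='south') : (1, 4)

// 4. maze.sense(dir='south') : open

// 5. stack.push(x='south') : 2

// 6. maze.move(dir='south') : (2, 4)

// 7. maze.sense(dir='south') : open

// 8. stack.push(x='south') : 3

// 9. maze.move(dir='south') : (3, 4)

// 10. maze.sense(dir='south') : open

// 11. stack.push(x='south') : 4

// 12. maze.move(dir='south') : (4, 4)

// 13. maze.sense(dir='south') : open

// 14. stack.push(x='south') : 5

// 15. maze.move(dir='south') : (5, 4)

// 16. maze.sense(dir='south') : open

// 17. stack.push(x='south') : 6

// 18. maze.move(dir='south') : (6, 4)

// 19. maze.sense(dir='south') : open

// 20. stack.push(x='south') : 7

// 21. maze.move(dir='south') : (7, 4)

// 22. maze.sense(dir='west') : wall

// 23. maze.sense(dir='east') : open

// 24. stack.push(x='east') : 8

// 25. maze.move(dir='east') : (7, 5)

// 26. maze.sense(dir='north') : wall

// 27. maze.sense(dir='east') : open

// 28. stack.push(x='east') : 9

// 29. maze.move(dir='east') : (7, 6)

// 30. maze.sense(dir='north') : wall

// 31. stack.pop() : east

// 32. maze.move(dir='west') : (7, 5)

// 33. stack.pop() : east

// 34. maze.move(dir='west') : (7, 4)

// 35. stack.pop() : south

// 36. maze.move(dir='north') : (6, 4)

// 37. maze.sense(dir='west') : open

// 38. stack.push(x='west') : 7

// 39. maze.move(dir='west') : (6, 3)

// 40. maze.sense(dir='west') : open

// 41. stack.push(x='west') : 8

// 42. maze.move(dir='west') : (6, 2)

// 43. maze.sense(dir='south') : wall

// 44. maze.sense(dir='west') : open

// 45. stack.push(x='west') : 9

// 46. maze.move(dir='west') : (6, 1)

// 47. maze.sense(dir='south') : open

// 48. stack.push(x='south') : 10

// 49. maze.move(dir='south') : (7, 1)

// 50. maze.sense(dir='west') : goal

// 51. maze.move(dir='west') : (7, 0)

Answer: (7, 0)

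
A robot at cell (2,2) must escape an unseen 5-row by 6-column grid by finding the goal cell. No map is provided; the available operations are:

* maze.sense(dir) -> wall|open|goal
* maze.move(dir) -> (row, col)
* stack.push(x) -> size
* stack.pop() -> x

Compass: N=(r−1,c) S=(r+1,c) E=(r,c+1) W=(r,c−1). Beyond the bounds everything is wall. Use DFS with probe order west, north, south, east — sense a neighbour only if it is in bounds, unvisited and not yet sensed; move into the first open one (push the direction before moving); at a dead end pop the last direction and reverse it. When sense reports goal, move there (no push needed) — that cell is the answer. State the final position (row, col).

I call maze.sense using dir: west, : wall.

Next I call maze.sense using dir: north, → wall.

I run maze.sense using dir: south, yielding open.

Next I call stack.push using x: south, which returns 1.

Invoking maze.move using dir: south, : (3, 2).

Using maze.sense using dir: west, giving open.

I run stack.push using x: west, → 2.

Calling maze.move using dir: west, — result: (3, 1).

I use maze.sense using dir: west, which returns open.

Calling stack.push using x: west, — result: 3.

Next I call maze.move using dir: west, and observe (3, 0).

Invoking maze.sense using dir: north, and get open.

Calling stack.push using x: north, and get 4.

I invoke maze.move using dir: north, → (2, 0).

Calling maze.sense using dir: north, — result: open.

I try stack.push using x: north, : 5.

I invoke maze.move using dir: north, which returns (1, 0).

Then maze.sense using dir: north, and see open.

I call stack.push using x: north, and observe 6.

Then maze.move using dir: north, : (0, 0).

I use maze.sense using dir: east, and see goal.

I invoke maze.move using dir: east, which returns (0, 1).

Answer: (0, 1)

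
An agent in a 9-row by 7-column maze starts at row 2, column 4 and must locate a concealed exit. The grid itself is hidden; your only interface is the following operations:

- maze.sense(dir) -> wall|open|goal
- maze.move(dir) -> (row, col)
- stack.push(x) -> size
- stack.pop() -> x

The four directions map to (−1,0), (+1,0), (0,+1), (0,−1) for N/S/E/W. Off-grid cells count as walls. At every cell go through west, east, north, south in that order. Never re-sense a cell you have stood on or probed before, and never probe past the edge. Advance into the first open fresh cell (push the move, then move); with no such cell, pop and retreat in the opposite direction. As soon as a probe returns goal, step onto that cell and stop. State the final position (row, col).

;; maze.sense(dir→west) => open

;; stack.push(x→west) => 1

;; maze.move(dir→west) => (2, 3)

;; maze.sense(dir→west) => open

;; stack.push(x→west) => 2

;; maze.move(dir→west) => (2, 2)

;; maze.sense(dir→west) => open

;; stack.push(x→west) => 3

;; maze.move(dir→west) => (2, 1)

;; maze.sense(dir→west) => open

;; stack.push(x→west) => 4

;; maze.move(dir→west) => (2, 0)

;; maze.sense(dir→north) => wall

;; maze.sense(dir→south) => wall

;; stack.pop() => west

;; maze.move(dir→east) => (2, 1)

;; maze.sense(dir→north) => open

;; stack.push(x→north) => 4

;; maze.move(dir→north) => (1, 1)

;; maze.sense(dir→east) => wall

;; maze.sense(dir→north) => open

;; stack.push(x→north) => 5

;; maze.move(dir→north) => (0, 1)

;; maze.sense(dir→west) => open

;; stack.push(x→west) => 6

;; maze.move(dir→west) => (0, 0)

;; stack.pop() => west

;; maze.move(dir→east) => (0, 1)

;; maze.sense(dir→east) => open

;; stack.push(x→east) => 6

;; maze.move(dir→east) => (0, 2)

;; maze.sense(dir→east) => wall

;; stack.pop() => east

;; maze.move(dir→west) => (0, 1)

;; stack.pop() => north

;; maze.move(dir→south) => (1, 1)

;; stack.pop() => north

;; maze.move(dir→south) => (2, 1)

;; maze.sense(dir→south) => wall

;; stack.pop() => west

;; maze.move(dir→east) => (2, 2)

;; maze.sense(dir→south) => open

;; stack.push(x→south) => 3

;; maze.move(dir→south) => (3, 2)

;; maze.sense(dir→east) => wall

;; maze.sense(dir→south) => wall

;; stack.pop() => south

;; maze.move(dir→north) => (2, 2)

;; stack.pop() => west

;; maze.move(dir→east) => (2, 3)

;; maze.sense(dir→north) => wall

;; stack.pop() => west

;; maze.move(dir→east) => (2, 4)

;; maze.sense(dir→east) => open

;; stack.push(x→east) => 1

;; maze.move(dir→east) => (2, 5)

;; maze.sense(dir→east) => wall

;; maze.sense(dir→north) => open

;; stack.push(x→north) => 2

;; maze.move(dir→north) => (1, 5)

;; maze.sense(dir→west) => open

;; stack.push(x→west) => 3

;; maze.move(dir→west) => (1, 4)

;; maze.sense(dir→north) => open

;; stack.push(x→north) => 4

;; maze.move(dir→north) => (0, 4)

;; maze.sense(dir→east) => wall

;; stack.pop() => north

;; maze.move(dir→south) => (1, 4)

;; stack.pop() => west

;; maze.move(dir→east) => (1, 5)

;; maze.sense(dir→east) => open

;; stack.push(x→east) => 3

;; maze.move(dir→east) => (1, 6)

;; maze.sense(dir→north) => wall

;; stack.pop() => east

;; maze.move(dir→west) => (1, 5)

;; stack.pop() => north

;; maze.move(dir→south) => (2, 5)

;; maze.sense(dir→south) => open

;; stack.push(x→south) => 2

;; maze.move(dir→south) => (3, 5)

;; maze.sense(dir→west) => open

;; stack.push(x→west) => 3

;; maze.move(dir→west) => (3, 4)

;; maze.sense(dir→south) => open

;; stack.push(x→south) => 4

;; maze.move(dir→south) => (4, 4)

;; maze.sense(dir→west) => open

;; stack.push(x→west) => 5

;; maze.move(dir→west) => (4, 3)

;; maze.sense(dir→south) => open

;; stack.push(x→south) => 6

;; maze.move(dir→south) => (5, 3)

;; maze.sense(dir→west) => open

;; stack.push(x→west) => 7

;; maze.move(dir→west) => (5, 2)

;; maze.sense(dir→west) => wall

;; maze.sense(dir→south) => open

;; stack.push(x→south) => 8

;; maze.move(dir→south) => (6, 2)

;; maze.sense(dir→west) => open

;; stack.push(x→west) => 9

;; maze.move(dir→west) => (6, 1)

;; maze.sense(dir→west) => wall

;; maze.sense(dir→south) => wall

;; stack.pop() => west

;; maze.move(dir→east) => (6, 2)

;; maze.sense(dir→east) => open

;; stack.push(x→east) => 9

;; maze.move(dir→east) => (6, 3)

;; maze.sense(dir→east) => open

;; stack.push(x→east) => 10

;; maze.move(dir→east) => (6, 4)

;; maze.sense(dir→east) => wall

;; maze.sense(dir→north) => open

;; stack.push(x→north) => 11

;; maze.move(dir→north) => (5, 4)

;; maze.sense(dir→east) => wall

;; stack.pop() => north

;; maze.move(dir→south) => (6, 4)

;; maze.sense(dir→south) => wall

;; stack.pop() => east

;; maze.move(dir→west) => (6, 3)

;; maze.sense(dir→south) => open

;; stack.push(x→south) => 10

;; maze.move(dir→south) => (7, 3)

;; maze.sense(dir→west) => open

;; stack.push(x→west) => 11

;; maze.move(dir→west) => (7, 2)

;; maze.sense(dir→south) => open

;; stack.push(x→south) => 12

;; maze.move(dir→south) => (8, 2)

;; maze.sense(dir→west) => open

;; stack.push(x→west) => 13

;; maze.move(dir→west) => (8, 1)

;; maze.sense(dir→west) => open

;; stack.push(x→west) => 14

;; maze.move(dir→west) => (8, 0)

;; maze.sense(dir→north) => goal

;; maze.move(dir→north) => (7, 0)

Answer: (7, 0)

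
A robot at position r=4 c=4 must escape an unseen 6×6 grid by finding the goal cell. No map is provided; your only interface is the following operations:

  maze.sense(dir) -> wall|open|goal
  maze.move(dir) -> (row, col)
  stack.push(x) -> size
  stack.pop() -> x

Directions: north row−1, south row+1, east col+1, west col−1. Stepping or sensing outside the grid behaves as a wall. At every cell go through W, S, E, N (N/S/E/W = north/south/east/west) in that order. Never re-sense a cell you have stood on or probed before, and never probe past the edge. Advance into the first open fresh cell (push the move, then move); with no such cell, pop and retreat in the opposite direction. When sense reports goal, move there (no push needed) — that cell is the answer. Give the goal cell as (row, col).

→ sense(dir: west)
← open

→ push(x: west)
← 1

→ move(dir: west)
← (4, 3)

→ sense(dir: west)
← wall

→ sense(dir: south)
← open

→ push(x: south)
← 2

→ move(dir: south)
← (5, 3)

→ sense(dir: west)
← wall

→ sense(dir: east)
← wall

→ pop()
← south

→ move(dir: north)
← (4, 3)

→ sense(dir: north)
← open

→ push(x: north)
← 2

→ move(dir: north)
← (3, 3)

→ sense(dir: west)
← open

→ push(x: west)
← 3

→ move(dir: west)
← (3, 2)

→ sense(dir: west)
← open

→ push(x: west)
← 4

→ move(dir: west)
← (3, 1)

→ sense(dir: west)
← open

→ push(x: west)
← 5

→ move(dir: west)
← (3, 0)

→ sense(dir: south)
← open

→ push(x: south)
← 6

→ move(dir: south)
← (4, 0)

→ sense(dir: south)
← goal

→ move(dir: south)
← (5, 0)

Answer: (5, 0)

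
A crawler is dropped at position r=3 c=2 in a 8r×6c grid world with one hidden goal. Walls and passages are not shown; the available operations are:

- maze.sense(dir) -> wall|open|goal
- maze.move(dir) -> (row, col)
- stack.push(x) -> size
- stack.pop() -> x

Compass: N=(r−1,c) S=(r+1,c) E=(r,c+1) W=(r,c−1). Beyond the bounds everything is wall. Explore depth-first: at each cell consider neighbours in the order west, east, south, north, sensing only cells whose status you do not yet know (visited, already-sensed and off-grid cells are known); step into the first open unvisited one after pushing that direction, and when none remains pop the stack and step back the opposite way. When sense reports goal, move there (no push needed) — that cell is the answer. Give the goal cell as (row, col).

# 1. maze.sense(dir→west) => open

# 2. stack.push(x→west) => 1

# 3. maze.move(dir→west) => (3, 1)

# 4. maze.sense(dir→west) => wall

# 5. maze.sense(dir→south) => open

# 6. stack.push(x→south) => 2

# 7. maze.move(dir→south) => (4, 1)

# 8. maze.sense(dir→west) => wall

# 9. maze.sense(dir→east) => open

# 10. stack.push(x→east) => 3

# 11. maze.move(dir→east) => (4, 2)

# 12. maze.sense(dir→east) => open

# 13. stack.push(x→east) => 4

# 14. maze.move(dir→east) => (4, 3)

# 15. maze.sense(dir→east) => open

# 16. stack.push(x→east) => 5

# 17. maze.move(dir→east) => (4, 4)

# 18. maze.sense(dir→east) => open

# 19. stack.push(x→east) => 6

# 20. maze.move(dir→east) => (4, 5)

# 21. maze.sense(dir→south) => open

# 22. stack.push(x→south) => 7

# 23. maze.move(dir→south) => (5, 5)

# 24. maze.sense(dir→west) => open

# 25. stack.push(x→west) => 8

# 26. maze.move(dir→west) => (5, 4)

# 27. maze.sense(dir→west) => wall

# 28. maze.sense(dir→south) => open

# 29. stack.push(x→south) => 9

# 30. maze.move(dir→south) => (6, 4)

# 31. maze.sense(dir→west) => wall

# 32. maze.sense(dir→east) => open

# 33. stack.push(x→east) => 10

# 34. maze.move(dir→east) => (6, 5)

# 35. maze.sense(dir→south) => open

# 36. stack.push(x→south) => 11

# 37. maze.move(dir→south) => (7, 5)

# 38. maze.sense(dir→west) => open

# 39. stack.push(x→west) => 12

# 40. maze.move(dir→west) => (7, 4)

# 41. maze.sense(dir→west) => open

# 42. stack.push(x→west) => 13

# 43. maze.move(dir→west) => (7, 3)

# 44. maze.sense(dir→west) => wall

# 45. stack.pop() => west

# 46. maze.move(dir→east) => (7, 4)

# 47. stack.pop() => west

# 48. maze.move(dir→east) => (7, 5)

# 49. stack.pop() => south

# 50. maze.move(dir→north) => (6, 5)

# 51. stack.pop() => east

# 52. maze.move(dir→west) => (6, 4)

# 53. stack.pop() => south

# 54. maze.move(dir→north) => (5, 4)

# 55. stack.pop() => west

# 56. maze.move(dir→east) => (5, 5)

# 57. stack.pop() => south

# 58. maze.move(dir→north) => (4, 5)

# 59. maze.sense(dir→north) => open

# 60. stack.push(x→north) => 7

# 61. maze.move(dir→north) => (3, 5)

# 62. maze.sense(dir→west) => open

# 63. stack.push(x→west) => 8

# 64. maze.move(dir→west) => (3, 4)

# 65. maze.sense(dir→west) => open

# 66. stack.push(x→west) => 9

# 67. maze.move(dir→west) => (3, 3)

# 68. maze.sense(dir→north) => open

# 69. stack.push(x→north) => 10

# 70. maze.move(dir→north) => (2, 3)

# 71. maze.sense(dir→west) => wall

# 72. maze.sense(dir→east) => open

# 73. stack.push(x→east) => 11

# 74. maze.move(dir→east) => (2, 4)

# 75. maze.sense(dir→east) => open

# 76. stack.push(x→east) => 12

# 77. maze.move(dir→east) => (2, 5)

# 78. maze.sense(dir→north) => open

# 79. stack.push(x→north) => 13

# 80. maze.move(dir→north) => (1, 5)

# 81. maze.sense(dir→west) => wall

# 82. maze.sense(dir→north) => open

# 83. stack.push(x→north) => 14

# 84. maze.move(dir→north) => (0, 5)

# 85. maze.sense(dir→west) => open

# 86. stack.push(x→west) => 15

# 87. maze.move(dir→west) => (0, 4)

# 88. maze.sense(dir→west) => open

# 89. stack.push(x→west) => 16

# 90. maze.move(dir→west) => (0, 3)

# 91. maze.sense(dir→west) => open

# 92. stack.push(x→west) => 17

# 93. maze.move(dir→west) => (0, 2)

# 94. maze.sense(dir→west) => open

# 95. stack.push(x→west) => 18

# 96. maze.move(dir→west) => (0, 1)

# 97. maze.sense(dir→west) => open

# 98. stack.push(x→west) => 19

# 99. maze.move(dir→west) => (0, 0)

# 100. maze.sense(dir→south) => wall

# 101. stack.pop() => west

# 102. maze.move(dir→east) => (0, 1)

# 103. maze.sense(dir→south) => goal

# 104. maze.move(dir→south) => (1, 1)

Answer: (1, 1)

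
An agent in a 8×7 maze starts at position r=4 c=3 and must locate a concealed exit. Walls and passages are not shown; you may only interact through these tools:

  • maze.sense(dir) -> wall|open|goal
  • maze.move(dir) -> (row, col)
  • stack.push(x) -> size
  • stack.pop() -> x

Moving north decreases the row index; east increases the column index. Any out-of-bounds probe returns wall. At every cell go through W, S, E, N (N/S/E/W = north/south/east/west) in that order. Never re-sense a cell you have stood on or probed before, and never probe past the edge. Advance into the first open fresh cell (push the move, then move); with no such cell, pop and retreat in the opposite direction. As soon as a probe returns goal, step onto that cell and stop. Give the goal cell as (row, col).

==> sense(dir='west')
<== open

==> push(x='west')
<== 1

==> move(dir='west')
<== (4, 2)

==> sense(dir='west')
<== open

==> push(x='west')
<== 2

==> move(dir='west')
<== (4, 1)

==> sense(dir='west')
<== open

==> push(x='west')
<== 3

==> move(dir='west')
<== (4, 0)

==> sense(dir='south')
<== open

==> push(x='south')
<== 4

==> move(dir='south')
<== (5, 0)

==> sense(dir='south')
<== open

==> push(x='south')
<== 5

==> move(dir='south')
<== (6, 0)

==> sense(dir='south')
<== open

==> push(x='south')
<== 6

==> move(dir='south')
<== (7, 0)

==> sense(dir='east')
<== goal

==> move(dir='east')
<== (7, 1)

Answer: (7, 1)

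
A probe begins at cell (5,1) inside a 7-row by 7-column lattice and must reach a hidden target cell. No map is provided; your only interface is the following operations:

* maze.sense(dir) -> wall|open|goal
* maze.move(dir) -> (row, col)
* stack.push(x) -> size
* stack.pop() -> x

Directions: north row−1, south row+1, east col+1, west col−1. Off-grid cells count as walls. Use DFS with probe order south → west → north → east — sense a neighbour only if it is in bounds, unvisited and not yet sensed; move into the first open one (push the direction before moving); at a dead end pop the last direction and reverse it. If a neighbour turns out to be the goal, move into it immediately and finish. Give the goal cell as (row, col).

-> maze.sense(dir=south)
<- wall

-> maze.sense(dir=west)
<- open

-> stack.push(x=west)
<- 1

-> maze.move(dir=west)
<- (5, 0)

-> maze.sense(dir=south)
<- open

-> stack.push(x=south)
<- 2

-> maze.move(dir=south)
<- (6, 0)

-> stack.pop()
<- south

-> maze.move(dir=north)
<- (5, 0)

-> maze.sense(dir=north)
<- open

-> stack.push(x=north)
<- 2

-> maze.move(dir=north)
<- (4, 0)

-> maze.sense(dir=north)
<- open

-> stack.push(x=north)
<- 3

-> maze.move(dir=north)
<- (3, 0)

-> maze.sense(dir=north)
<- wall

-> maze.sense(dir=east)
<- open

-> stack.push(x=east)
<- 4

-> maze.move(dir=east)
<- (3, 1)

-> maze.sense(dir=south)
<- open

-> stack.push(x=south)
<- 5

-> maze.move(dir=south)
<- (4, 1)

-> maze.sense(dir=east)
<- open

-> stack.push(x=east)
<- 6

-> maze.move(dir=east)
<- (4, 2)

-> maze.sense(dir=south)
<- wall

-> maze.sense(dir=north)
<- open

-> stack.push(x=north)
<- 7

-> maze.move(dir=north)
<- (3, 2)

-> maze.sense(dir=north)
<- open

-> stack.push(x=north)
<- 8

-> maze.move(dir=north)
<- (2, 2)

-> maze.sense(dir=west)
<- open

-> stack.push(x=west)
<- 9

-> maze.move(dir=west)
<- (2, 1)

-> maze.sense(dir=north)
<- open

-> stack.push(x=north)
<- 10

-> maze.move(dir=north)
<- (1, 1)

-> maze.sense(dir=west)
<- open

-> stack.push(x=west)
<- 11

-> maze.move(dir=west)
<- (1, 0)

-> maze.sense(dir=north)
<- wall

-> stack.pop()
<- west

-> maze.move(dir=east)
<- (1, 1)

-> maze.sense(dir=north)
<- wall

-> maze.sense(dir=east)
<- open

-> stack.push(x=east)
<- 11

-> maze.move(dir=east)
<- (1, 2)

-> maze.sense(dir=north)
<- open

-> stack.push(x=north)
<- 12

-> maze.move(dir=north)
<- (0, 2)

-> maze.sense(dir=east)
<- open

-> stack.push(x=east)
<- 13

-> maze.move(dir=east)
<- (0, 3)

-> maze.sense(dir=south)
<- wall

-> maze.sense(dir=east)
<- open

-> stack.push(x=east)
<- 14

-> maze.move(dir=east)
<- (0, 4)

-> maze.sense(dir=south)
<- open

-> stack.push(x=south)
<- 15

-> maze.move(dir=south)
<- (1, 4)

-> maze.sense(dir=south)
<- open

-> stack.push(x=south)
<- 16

-> maze.move(dir=south)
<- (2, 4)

-> maze.sense(dir=south)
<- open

-> stack.push(x=south)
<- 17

-> maze.move(dir=south)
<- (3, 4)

-> maze.sense(dir=south)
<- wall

-> maze.sense(dir=west)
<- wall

-> maze.sense(dir=east)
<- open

-> stack.push(x=east)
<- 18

-> maze.move(dir=east)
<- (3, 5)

-> maze.sense(dir=south)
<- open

-> stack.push(x=south)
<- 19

-> maze.move(dir=south)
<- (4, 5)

-> maze.sense(dir=south)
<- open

-> stack.push(x=south)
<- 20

-> maze.move(dir=south)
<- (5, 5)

-> maze.sense(dir=south)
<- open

-> stack.push(x=south)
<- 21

-> maze.move(dir=south)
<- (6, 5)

-> maze.sense(dir=west)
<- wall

-> maze.sense(dir=east)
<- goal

-> maze.move(dir=east)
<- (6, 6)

Answer: (6, 6)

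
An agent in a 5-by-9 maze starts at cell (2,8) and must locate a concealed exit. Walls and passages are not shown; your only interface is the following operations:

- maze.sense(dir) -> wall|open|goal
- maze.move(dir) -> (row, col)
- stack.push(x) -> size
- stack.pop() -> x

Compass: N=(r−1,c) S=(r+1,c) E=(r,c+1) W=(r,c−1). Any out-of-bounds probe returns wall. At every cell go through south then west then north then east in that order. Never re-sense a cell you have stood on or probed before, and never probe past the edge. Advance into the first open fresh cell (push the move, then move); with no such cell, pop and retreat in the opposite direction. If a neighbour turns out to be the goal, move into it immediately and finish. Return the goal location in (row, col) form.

! sense(dir='south') == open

! push(x='south') == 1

! move(dir='south') == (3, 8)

! sense(dir='south') == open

! push(x='south') == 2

! move(dir='south') == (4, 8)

! sense(dir='west') == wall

! pop() == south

! move(dir='north') == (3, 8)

! sense(dir='west') == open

! push(x='west') == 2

! move(dir='west') == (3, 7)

! sense(dir='west') == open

! push(x='west') == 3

! move(dir='west') == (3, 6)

! sense(dir='south') == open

! push(x='south') == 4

! move(dir='south') == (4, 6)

! sense(dir='west') == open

! push(x='west') == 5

! move(dir='west') == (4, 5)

! sense(dir='west') == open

! push(x='west') == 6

! move(dir='west') == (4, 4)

! sense(dir='west') == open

! push(x='west') == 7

! move(dir='west') == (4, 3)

! sense(dir='west') == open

! push(x='west') == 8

! move(dir='west') == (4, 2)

! sense(dir='west') == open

! push(x='west') == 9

! move(dir='west') == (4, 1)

! sense(dir='west') == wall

! sense(dir='north') == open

! push(x='north') == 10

! move(dir='north') == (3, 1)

! sense(dir='west') == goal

! move(dir='west') == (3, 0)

Answer: (3, 0)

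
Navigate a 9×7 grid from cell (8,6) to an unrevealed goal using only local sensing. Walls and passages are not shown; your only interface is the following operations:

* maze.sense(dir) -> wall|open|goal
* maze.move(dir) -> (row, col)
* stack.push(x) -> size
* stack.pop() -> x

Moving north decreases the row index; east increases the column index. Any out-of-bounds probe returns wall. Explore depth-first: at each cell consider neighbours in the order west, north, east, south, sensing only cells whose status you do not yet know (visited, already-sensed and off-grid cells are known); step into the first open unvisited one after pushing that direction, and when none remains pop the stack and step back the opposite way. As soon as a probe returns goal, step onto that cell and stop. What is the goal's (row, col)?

Next I call maze.sense on west, which returns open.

I try stack.push on west, and see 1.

Next I call maze.move on west, giving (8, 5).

Invoking maze.sense on west, which returns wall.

I try maze.sense on north, and see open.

Now I run stack.push on north, which returns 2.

I try maze.move on north, yielding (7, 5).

Next I call maze.sense on west, : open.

Invoking stack.push on west, and observe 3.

Now I run maze.move on west, yielding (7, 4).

Next I call maze.sense on west, → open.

Calling stack.push on west, → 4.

Now I run maze.move on west, and see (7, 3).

I run maze.sense on west, : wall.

Next I call maze.sense on north, → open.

Next I call stack.push on north, and see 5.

Then maze.move on north, yielding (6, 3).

Now I run maze.sense on west, — result: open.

Using stack.push on west, yielding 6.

I run maze.move on west, and get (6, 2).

I invoke maze.sense on west, : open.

Then stack.push on west, giving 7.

I invoke maze.move on west, giving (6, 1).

I try maze.sense on west, : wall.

Next I call maze.sense on north, and get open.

I try stack.push on north, and see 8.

I use maze.move on north, giving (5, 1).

Using maze.sense on west, → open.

I invoke stack.push on west, and see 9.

I call maze.move on west, and get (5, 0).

Next I call maze.sense on north, and observe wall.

I invoke stack.pop(), and see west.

Calling maze.move on east, yielding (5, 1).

Using maze.sense on north, yielding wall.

I run maze.sense on east, and see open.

Now I run stack.push on east, and observe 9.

Invoking maze.move on east, : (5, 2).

I use maze.sense on north, giving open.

Calling stack.push on north, yielding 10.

Using maze.move on north, and get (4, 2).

I invoke maze.sense on north, yielding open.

I call stack.push on north, which returns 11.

Calling maze.move on north, yielding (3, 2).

Using maze.sense on west, and see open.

I run stack.push on west, and get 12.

I call maze.move on west, → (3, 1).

I run maze.sense on west, and observe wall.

Using maze.sense on north, and observe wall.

I call stack.pop(), and get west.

Calling maze.move on east, yielding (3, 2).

Invoking maze.sense on north, and see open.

Calling stack.push on north, and see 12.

I call maze.move on north, yielding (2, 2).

I invoke maze.sense on north, which returns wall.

I run maze.sense on east, yielding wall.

I invoke stack.pop, — result: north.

Next I call maze.move on south, giving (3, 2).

I try maze.sense on east, → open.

Using stack.push on east, — result: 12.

Then maze.move on east, yielding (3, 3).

I call maze.sense on east, giving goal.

Now I run maze.move on east, and get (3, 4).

Answer: (3, 4)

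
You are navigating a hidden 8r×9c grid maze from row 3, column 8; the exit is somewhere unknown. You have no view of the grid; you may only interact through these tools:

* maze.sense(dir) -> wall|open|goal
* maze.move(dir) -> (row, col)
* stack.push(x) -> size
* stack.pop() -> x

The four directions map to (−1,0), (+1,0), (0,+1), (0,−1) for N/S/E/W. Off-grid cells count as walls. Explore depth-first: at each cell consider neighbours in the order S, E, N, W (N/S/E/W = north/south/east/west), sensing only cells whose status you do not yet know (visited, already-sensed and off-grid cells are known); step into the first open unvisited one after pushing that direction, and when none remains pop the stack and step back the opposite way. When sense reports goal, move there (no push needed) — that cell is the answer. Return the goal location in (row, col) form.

% maze.sense south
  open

% stack.push south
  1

% maze.move south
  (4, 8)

% maze.sense south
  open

% stack.push south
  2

% maze.move south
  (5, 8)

% maze.sense south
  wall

% maze.sense west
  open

% stack.push west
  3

% maze.move west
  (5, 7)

% maze.sense south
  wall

% maze.sense north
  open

% stack.push north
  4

% maze.move north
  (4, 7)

% maze.sense north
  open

% stack.push north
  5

% maze.move north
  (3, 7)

% maze.sense north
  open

% stack.push north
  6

% maze.move north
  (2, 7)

% maze.sense east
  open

% stack.push east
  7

% maze.move east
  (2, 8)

% maze.sense north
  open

% stack.push north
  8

% maze.move north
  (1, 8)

% maze.sense north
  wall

% maze.sense west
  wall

% stack.pop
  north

% maze.move south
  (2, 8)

% stack.pop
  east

% maze.move west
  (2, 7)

% maze.sense west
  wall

% stack.pop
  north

% maze.move south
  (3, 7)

% maze.sense west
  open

% stack.push west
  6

% maze.move west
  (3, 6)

% maze.sense south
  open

% stack.push south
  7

% maze.move south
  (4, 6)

% maze.sense south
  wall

% maze.sense west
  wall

% stack.pop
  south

% maze.move north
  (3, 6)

% maze.sense west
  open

% stack.push west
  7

% maze.move west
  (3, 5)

% maze.sense north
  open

% stack.push north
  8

% maze.move north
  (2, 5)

% maze.sense north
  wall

% maze.sense west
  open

% stack.push west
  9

% maze.move west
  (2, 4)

% maze.sense south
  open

% stack.push south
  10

% maze.move south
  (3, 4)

% maze.sense south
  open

% stack.push south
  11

% maze.move south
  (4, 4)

% maze.sense south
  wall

% maze.sense west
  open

% stack.push west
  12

% maze.move west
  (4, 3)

% maze.sense south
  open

% stack.push south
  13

% maze.move south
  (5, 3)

% maze.sense south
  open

% stack.push south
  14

% maze.move south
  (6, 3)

% maze.sense south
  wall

% maze.sense east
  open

% stack.push east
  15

% maze.move east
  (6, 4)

% maze.sense south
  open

% stack.push south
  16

% maze.move south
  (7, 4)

% maze.sense east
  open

% stack.push east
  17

% maze.move east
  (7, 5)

% maze.sense east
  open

% stack.push east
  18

% maze.move east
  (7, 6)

% maze.sense east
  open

% stack.push east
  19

% maze.move east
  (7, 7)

% maze.sense east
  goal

% maze.move east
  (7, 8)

Answer: (7, 8)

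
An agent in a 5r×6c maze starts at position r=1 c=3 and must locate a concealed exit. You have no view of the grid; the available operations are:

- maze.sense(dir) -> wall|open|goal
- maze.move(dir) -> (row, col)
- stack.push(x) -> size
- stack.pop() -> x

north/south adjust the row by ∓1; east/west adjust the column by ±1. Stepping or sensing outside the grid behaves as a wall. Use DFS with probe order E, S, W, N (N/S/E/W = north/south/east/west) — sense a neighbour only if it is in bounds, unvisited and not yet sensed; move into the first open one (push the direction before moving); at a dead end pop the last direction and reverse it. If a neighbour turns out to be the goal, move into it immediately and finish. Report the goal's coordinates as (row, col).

→ sense(dir: east)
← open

→ push(x: east)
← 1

→ move(dir: east)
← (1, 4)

→ sense(dir: east)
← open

→ push(x: east)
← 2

→ move(dir: east)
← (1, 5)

→ sense(dir: south)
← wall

→ sense(dir: north)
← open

→ push(x: north)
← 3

→ move(dir: north)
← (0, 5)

→ sense(dir: west)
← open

→ push(x: west)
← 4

→ move(dir: west)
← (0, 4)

→ sense(dir: west)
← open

→ push(x: west)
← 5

→ move(dir: west)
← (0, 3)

→ sense(dir: west)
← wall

→ pop()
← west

→ move(dir: east)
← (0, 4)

→ pop()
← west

→ move(dir: east)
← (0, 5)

→ pop()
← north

→ move(dir: south)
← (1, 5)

→ pop()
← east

→ move(dir: west)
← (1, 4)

→ sense(dir: south)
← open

→ push(x: south)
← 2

→ move(dir: south)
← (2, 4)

→ sense(dir: south)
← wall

→ sense(dir: west)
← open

→ push(x: west)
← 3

→ move(dir: west)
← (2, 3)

→ sense(dir: south)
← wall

→ sense(dir: west)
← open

→ push(x: west)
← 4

→ move(dir: west)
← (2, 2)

→ sense(dir: south)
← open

→ push(x: south)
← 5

→ move(dir: south)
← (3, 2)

→ sense(dir: south)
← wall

→ sense(dir: west)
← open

→ push(x: west)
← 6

→ move(dir: west)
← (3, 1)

→ sense(dir: south)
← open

→ push(x: south)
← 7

→ move(dir: south)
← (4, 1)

→ sense(dir: west)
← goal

→ move(dir: west)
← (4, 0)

Answer: (4, 0)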